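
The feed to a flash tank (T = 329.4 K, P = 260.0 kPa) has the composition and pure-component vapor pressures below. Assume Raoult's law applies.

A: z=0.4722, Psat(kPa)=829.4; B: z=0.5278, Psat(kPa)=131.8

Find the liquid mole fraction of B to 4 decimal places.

x_B = 0.8162

Raoult's law: Kᵢ = Pᵢˢᵃᵗ/P = Pᵢˢᵃᵗ/260.0.
  K_A = 829.4/260.0 = 3.190000, K_B = 131.8/260.0 = 0.506923
Rachford–Rice: g(V/F) = Σ zᵢ(Kᵢ−1)/(1+V/F(Kᵢ−1)) = 0.
Feasibility: ΣzᵢKᵢ = 1.7739, Σzᵢ/Kᵢ = 1.1892 — both > 1, two phases present.
Binary case is linear: z₁(K₁−1)(1+V/F(K₂−1)) + z₂(K₂−1)(1+V/F(K₁−1)) = 0
⇒ V/F = [z₁(K₁−1)+z₂(K₂−1)] / [−(K₁−1)(K₂−1)] = 0.77387/1.07984 = 0.7167
Compositions from xᵢ = zᵢ/(1+V/F(Kᵢ−1)), yᵢ = Kᵢxᵢ:
  A: x = 0.1838, y = 0.5862
  B: x = 0.8162, y = 0.4138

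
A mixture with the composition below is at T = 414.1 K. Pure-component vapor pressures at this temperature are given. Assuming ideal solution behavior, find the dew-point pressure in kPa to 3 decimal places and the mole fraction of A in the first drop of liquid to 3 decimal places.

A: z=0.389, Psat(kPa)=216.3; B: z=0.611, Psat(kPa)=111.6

Pdew = 137.488 kPa, x_A = 0.247

At the dew point ψ → 1, so Σzᵢ/Kᵢ = 1 with Kᵢ = Pᵢˢᵃᵗ/P ⇒ 1/P = Σzᵢ/Pᵢˢᵃᵗ.
1/P = 0.389/216.3 + 0.611/111.6 = 0.007273 ⇒ P = 137.488 kPa
xᵢ = zᵢP/Pᵢˢᵃᵗ ⇒ x_A = 0.389·137.488/216.3 = 0.247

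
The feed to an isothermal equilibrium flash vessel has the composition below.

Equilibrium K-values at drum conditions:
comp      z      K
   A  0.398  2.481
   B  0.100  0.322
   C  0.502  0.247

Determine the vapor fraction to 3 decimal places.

ψ = 0.131

Let ψ = V/F and solve Σ zᵢ(Kᵢ−1)/(1+ψ(Kᵢ−1)) = 0.
g(0) = ΣzᵢKᵢ − 1 = 0.144 and g(1) = 1 − Σzᵢ/Kᵢ = -1.503, so a root lies in (0, 1).
Iterate (Newton) starting at ψ = 0.62:
  ψ = 0.620: g = -0.5187, g' = -1.375 → ψ = 0.243
  ψ = 0.243: g = -0.1103, g' = -0.964 → ψ = 0.129
  ψ = 0.129: g = 0.0024, g' = -1.020 → ψ = 0.131
Converged at ψ = 0.131.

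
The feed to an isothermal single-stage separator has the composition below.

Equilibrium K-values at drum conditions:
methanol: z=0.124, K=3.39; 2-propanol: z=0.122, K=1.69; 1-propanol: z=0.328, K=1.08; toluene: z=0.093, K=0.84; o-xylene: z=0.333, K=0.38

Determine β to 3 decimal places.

Iterate (Newton) starting at β = 0.51:
  β = 0.510: g = -0.0971, g' = -0.454 → β = 0.296
  β = 0.296: g = 0.0005, g' = -0.480 → β = 0.297
Converged at β = 0.297.

β = 0.297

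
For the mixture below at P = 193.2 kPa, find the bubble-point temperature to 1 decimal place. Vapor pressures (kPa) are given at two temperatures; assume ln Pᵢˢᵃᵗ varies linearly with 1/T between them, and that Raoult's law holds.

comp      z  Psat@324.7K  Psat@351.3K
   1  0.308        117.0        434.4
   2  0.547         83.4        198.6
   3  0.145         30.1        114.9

T = 343.9 K

Bubble-point temperature: ΣzᵢPᵢˢᵃᵗ(T) = P. Interpolate ln Pᵢˢᵃᵗ = aᵢ + bᵢ/T.
  T = 324.7 K: ΣzᵢPᵢˢᵃᵗ = 86.02 kPa
  T = 351.3 K: ΣzᵢPᵢˢᵃᵗ = 259.09 kPa
  T = 338.0 K: ΣzᵢPᵢˢᵃᵗ = 151.62 kPa
  T = 344.6 K: ΣzᵢPᵢˢᵃᵗ = 198.54 kPa
  T = 341.3 K: ΣzᵢPᵢˢᵃᵗ = 173.66 kPa
  T = 343.0 K: ΣzᵢPᵢˢᵃᵗ = 186.11 kPa
Interpolating between 343.0 K and 344.6 K gives T ≈ 343.9 K.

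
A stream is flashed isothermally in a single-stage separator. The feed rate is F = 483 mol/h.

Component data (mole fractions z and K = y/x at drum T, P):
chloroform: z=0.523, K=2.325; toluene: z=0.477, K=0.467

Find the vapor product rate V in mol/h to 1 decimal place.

V = 300.1 mol/h

Binary case is linear: z₁(K₁−1)(1+V/F(K₂−1)) + z₂(K₂−1)(1+V/F(K₁−1)) = 0
⇒ V/F = [z₁(K₁−1)+z₂(K₂−1)] / [−(K₁−1)(K₂−1)] = 0.4387/0.7062 = 0.621
Then V = V/F·F = 0.6212·483 = 300.1 mol/h and L = F − V = 182.9 mol/h.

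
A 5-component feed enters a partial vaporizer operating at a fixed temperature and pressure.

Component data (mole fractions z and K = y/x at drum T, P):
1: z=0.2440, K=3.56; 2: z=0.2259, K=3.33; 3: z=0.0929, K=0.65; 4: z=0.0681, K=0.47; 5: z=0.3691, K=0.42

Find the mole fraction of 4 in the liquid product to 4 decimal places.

Iterate (Newton) starting at V/F = 0.58:
  V/F = 0.5800: g = 0.05972, g' = -0.8206 → V/F = 0.6528
  V/F = 0.6528: g = 0.00079, g' = -0.8025 → V/F = 0.6538
Converged at V/F = 0.6538.
Compositions from xᵢ = zᵢ/(1+V/F(Kᵢ−1)), yᵢ = Kᵢxᵢ:
  1: x = 0.0913, y = 0.3249
  2: x = 0.0895, y = 0.2981
  3: x = 0.1205, y = 0.0783
  4: x = 0.1042, y = 0.0490
  5: x = 0.5945, y = 0.2497

x_4 = 0.1042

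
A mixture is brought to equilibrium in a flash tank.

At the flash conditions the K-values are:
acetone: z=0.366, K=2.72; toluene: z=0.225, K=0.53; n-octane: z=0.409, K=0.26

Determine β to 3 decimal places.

Rachford–Rice: g(β) = Σ zᵢ(Kᵢ−1)/(1+β(Kᵢ−1)) = 0.
g(0) = ΣzᵢKᵢ − 1 = 0.221 and g(1) = 1 − Σzᵢ/Kᵢ = -1.132, so a root lies in (0, 1).
Newton iteration, β⁰ = 0.6:
  β = 0.600: g = -0.3818, g' = -1.083 → β = 0.247
  β = 0.247: g = -0.0486, g' = -0.932 → β = 0.195
  β = 0.195: g = 0.0010, g' = -0.973 → β = 0.196
Converged at β = 0.196.

β = 0.196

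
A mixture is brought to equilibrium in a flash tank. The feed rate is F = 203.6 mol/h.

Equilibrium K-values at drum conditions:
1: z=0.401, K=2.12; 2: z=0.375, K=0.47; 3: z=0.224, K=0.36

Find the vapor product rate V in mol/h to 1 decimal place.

V = 33.9 mol/h

Material balance + equilibrium reduce to Σ zᵢ(Kᵢ−1)/(1+ψ(Kᵢ−1)) = 0.
Check two-phase: ΣzᵢKᵢ = 1.107 > 1 and Σzᵢ/Kᵢ = 1.609 > 1, so g(0) = 0.107 > 0 and g(1) = -0.609 < 0.
Newton–Raphson from ψ = 0.6:
  ψ = 0.600: g = -0.2555, g' = -0.648 → ψ = 0.206
  ψ = 0.206: g = -0.0232, g' = -0.587 → ψ = 0.166
  ψ = 0.166: g = 0.0002, g' = -0.599 → ψ = 0.167
Converged at ψ = 0.167.
Then V = ψ·F = 0.1666·203.6 = 33.9 mol/h and L = F − V = 169.7 mol/h.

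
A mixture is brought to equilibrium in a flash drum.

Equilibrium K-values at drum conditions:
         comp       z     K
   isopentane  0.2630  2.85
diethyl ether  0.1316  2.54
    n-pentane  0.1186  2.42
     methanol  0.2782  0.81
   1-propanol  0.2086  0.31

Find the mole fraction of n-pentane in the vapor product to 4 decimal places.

y_n-pentane = 0.1365

Newton iteration, V/F⁰ = 0.5:
  V/F = 0.5000: g = 0.18759, g' = -0.6681 → V/F = 0.7808
  V/F = 0.7808: g = -0.00319, g' = -0.7494 → V/F = 0.7765
Converged at V/F = 0.7765.
Compositions from xᵢ = zᵢ/(1+V/F(Kᵢ−1)), yᵢ = Kᵢxᵢ:
  isopentane: x = 0.1079, y = 0.3076
  diethyl ether: x = 0.0599, y = 0.1522
  n-pentane: x = 0.0564, y = 0.1365
  methanol: x = 0.3263, y = 0.2643
  1-propanol: x = 0.4494, y = 0.1393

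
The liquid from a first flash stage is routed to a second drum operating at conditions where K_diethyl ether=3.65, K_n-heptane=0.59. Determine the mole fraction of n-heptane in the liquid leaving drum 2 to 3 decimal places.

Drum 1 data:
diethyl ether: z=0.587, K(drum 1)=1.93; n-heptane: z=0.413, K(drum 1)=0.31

x_n-heptane (drum 2) = 0.866

Drum 1:
Let ψ₁ = V/F and solve Σ zᵢ(Kᵢ−1)/(1+ψ₁(Kᵢ−1)) = 0.
g(0) = ΣzᵢKᵢ − 1 = 0.261 and g(1) = 1 − Σzᵢ/Kᵢ = -0.636, so a root lies in (0, 1).
Binary case is linear: z₁(K₁−1)(1+ψ₁(K₂−1)) + z₂(K₂−1)(1+ψ₁(K₁−1)) = 0
⇒ ψ₁ = [z₁(K₁−1)+z₂(K₂−1)] / [−(K₁−1)(K₂−1)] = 0.2609/0.6417 = 0.407
Drum-1 compositions:
  diethyl ether: x = 0.426, y = 0.822
  n-heptane: x = 0.574, y = 0.178
Drum-2 feed = drum-1 liquid: z₂ = (0.4259, 0.5741).
Drum 2:
Material balance + equilibrium reduce to Σ zᵢ(Kᵢ−1)/(1+ψ₂(Kᵢ−1)) = 0.
Check two-phase: ΣzᵢKᵢ = 1.893 > 1 and Σzᵢ/Kᵢ = 1.090 > 1, so g(0) = 0.893 > 0 and g(1) = -0.090 < 0.
Binary case is linear: z₁(K₁−1)(1+ψ₂(K₂−1)) + z₂(K₂−1)(1+ψ₂(K₁−1)) = 0
⇒ ψ₂ = [z₁(K₁−1)+z₂(K₂−1)] / [−(K₁−1)(K₂−1)] = 0.8933/1.0865 = 0.822
  diethyl ether: x = 0.134, y = 0.489
  n-heptane: x = 0.866, y = 0.511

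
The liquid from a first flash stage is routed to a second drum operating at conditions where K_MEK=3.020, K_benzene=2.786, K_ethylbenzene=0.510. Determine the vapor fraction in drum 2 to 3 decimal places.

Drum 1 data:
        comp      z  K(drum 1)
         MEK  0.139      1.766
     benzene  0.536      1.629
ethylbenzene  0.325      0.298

Drum 1:
Let ψ₁ = V/F and solve Σ zᵢ(Kᵢ−1)/(1+ψ₁(Kᵢ−1)) = 0.
Feasibility: ΣzᵢKᵢ = 1.215, Σzᵢ/Kᵢ = 1.498 — both > 1, two phases present.
Iterate (Newton) starting at ψ₁ = 0.5:
  ψ₁ = 0.500: g = -0.0181, g' = -0.546 → ψ₁ = 0.467
  ψ₁ = 0.467: g = -0.0003, g' = -0.525 → ψ₁ = 0.466
Converged at ψ₁ = 0.466.
Drum-1 compositions:
  MEK: x = 0.102, y = 0.181
  benzene: x = 0.414, y = 0.675
  ethylbenzene: x = 0.483, y = 0.144
Drum-2 feed = drum-1 liquid: z₂ = (0.1024, 0.4145, 0.4831).
Drum 2:
Let ψ₂ = V/F and solve Σ zᵢ(Kᵢ−1)/(1+ψ₂(Kᵢ−1)) = 0.
Feasibility: ΣzᵢKᵢ = 1.710, Σzᵢ/Kᵢ = 1.130 — both > 1, two phases present.
Newton iteration, ψ₂⁰ = 0.5:
  ψ₂ = 0.500: g = 0.1804, g' = -0.676 → ψ₂ = 0.767
  ψ₂ = 0.767: g = 0.0143, g' = -0.597 → ψ₂ = 0.791
Converged at ψ₂ = 0.791.
  MEK: x = 0.039, y = 0.119
  benzene: x = 0.172, y = 0.479
  ethylbenzene: x = 0.789, y = 0.402

V/F (drum 2) = 0.791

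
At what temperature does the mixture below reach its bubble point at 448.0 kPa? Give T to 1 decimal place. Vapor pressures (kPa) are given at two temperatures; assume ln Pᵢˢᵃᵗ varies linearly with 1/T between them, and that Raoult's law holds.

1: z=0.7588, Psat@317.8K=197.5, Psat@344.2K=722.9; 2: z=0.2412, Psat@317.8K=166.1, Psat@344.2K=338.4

T = 336.4 K

Bubble-point temperature: ΣzᵢPᵢˢᵃᵗ(T) = P. Interpolate ln Pᵢˢᵃᵗ = aᵢ + bᵢ/T.
  T = 317.8 K: ΣzᵢPᵢˢᵃᵗ = 189.93 kPa
  T = 344.2 K: ΣzᵢPᵢˢᵃᵗ = 630.16 kPa
  T = 331.0 K: ΣzᵢPᵢˢᵃᵗ = 352.23 kPa
  T = 337.6 K: ΣzᵢPᵢˢᵃᵗ = 473.23 kPa
  T = 334.3 K: ΣzᵢPᵢˢᵃᵗ = 408.73 kPa
  T = 336.0 K: ΣzᵢPᵢˢᵃᵗ = 440.90 kPa
Interpolating between 336.0 K and 337.6 K gives T ≈ 336.4 K.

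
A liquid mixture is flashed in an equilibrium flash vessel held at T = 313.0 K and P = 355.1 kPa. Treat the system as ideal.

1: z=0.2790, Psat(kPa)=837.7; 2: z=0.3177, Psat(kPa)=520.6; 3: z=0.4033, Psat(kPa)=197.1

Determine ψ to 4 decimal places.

ψ = 0.8312

Raoult's law: Kᵢ = Pᵢˢᵃᵗ/P = Pᵢˢᵃᵗ/355.1.
  K_1 = 837.7/355.1 = 2.359054, K_2 = 520.6/355.1 = 1.466066, K_3 = 197.1/355.1 = 0.555055
Newton iteration, ψ⁰ = 0.5:
  ψ = 0.5000: g = 0.11506, g' = -0.3601 → ψ = 0.8195
  ψ = 0.8195: g = 0.00411, g' = -0.3493 → ψ = 0.8312
Converged at ψ = 0.8312.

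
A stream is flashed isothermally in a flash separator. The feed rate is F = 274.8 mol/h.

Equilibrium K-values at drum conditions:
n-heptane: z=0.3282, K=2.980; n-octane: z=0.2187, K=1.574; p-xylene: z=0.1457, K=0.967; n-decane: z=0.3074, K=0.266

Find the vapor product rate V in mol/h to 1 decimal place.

Iterate (Newton) starting at β = 0.5:
  β = 0.5000: g = 0.06275, g' = -0.7819 → β = 0.5803
  β = 0.5803: g = -0.00135, g' = -0.8218 → β = 0.5786
Converged at β = 0.5786.
Then V = β·F = 0.5786·274.8 = 159.0 mol/h and L = F − V = 115.8 mol/h.

V = 159.0 mol/h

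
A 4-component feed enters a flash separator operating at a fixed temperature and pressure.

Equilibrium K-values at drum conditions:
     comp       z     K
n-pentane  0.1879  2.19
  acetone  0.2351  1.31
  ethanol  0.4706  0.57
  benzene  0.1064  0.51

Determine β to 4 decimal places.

Rachford–Rice: g(β) = Σ zᵢ(Kᵢ−1)/(1+β(Kᵢ−1)) = 0.
g(0) = ΣzᵢKᵢ − 1 = 0.0420 and g(1) = 1 − Σzᵢ/Kᵢ = -0.2995, so a root lies in (0, 1).
Newton–Raphson from β = 0.51:
  β = 0.5100: g = -0.12662, g' = -0.3081 → β = 0.0990
  β = 0.0990: g = 0.00461, g' = -0.3574 → β = 0.1119
Converged at β = 0.1119.

β = 0.1119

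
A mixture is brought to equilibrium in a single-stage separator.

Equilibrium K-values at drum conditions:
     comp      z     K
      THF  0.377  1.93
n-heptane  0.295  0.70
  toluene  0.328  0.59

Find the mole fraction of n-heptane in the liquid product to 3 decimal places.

Rachford–Rice: g(β) = Σ zᵢ(Kᵢ−1)/(1+β(Kᵢ−1)) = 0.
Feasibility: ΣzᵢKᵢ = 1.128, Σzᵢ/Kᵢ = 1.173 — both > 1, two phases present.
Newton–Raphson from β = 0.5:
  β = 0.500: g = -0.0340, g' = -0.276 → β = 0.377
  β = 0.377: g = 0.0008, g' = -0.290 → β = 0.380
Converged at β = 0.380.
Compositions from xᵢ = zᵢ/(1+β(Kᵢ−1)), yᵢ = Kᵢxᵢ:
  THF: x = 0.279, y = 0.538
  n-heptane: x = 0.333, y = 0.233
  toluene: x = 0.388, y = 0.229

x_n-heptane = 0.333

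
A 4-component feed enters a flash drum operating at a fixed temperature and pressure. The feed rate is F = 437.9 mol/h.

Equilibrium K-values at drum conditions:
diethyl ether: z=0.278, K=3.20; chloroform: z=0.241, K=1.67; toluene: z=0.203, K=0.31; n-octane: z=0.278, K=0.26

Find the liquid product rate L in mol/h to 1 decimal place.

Let ψ = V/F and solve Σ zᵢ(Kᵢ−1)/(1+ψ(Kᵢ−1)) = 0.
Feasibility: ΣzᵢKᵢ = 1.427, Σzᵢ/Kᵢ = 1.955 — both > 1, two phases present.
Newton iteration, ψ⁰ = 0.5:
  ψ = 0.500: g = -0.1282, g' = -0.975 → ψ = 0.368
  ψ = 0.368: g = -0.0034, g' = -0.942 → ψ = 0.365
Converged at ψ = 0.365.
Then V = ψ·F = 0.3649·437.9 = 159.8 mol/h and L = F − V = 278.1 mol/h.

L = 278.1 mol/h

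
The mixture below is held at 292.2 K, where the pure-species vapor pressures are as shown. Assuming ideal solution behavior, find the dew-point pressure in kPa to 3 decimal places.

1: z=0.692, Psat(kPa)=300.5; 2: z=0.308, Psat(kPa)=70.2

Pdew = 149.470 kPa

At the dew point ψ → 1, so Σzᵢ/Kᵢ = 1 with Kᵢ = Pᵢˢᵃᵗ/P ⇒ 1/P = Σzᵢ/Pᵢˢᵃᵗ.
1/P = 0.692/300.5 + 0.308/70.2 = 0.006690 ⇒ P = 149.470 kPa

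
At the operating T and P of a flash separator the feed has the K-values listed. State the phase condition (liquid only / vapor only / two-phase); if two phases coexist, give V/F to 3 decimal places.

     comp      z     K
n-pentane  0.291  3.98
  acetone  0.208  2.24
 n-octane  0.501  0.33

ΣzᵢKᵢ = 1.789; Σzᵢ/Kᵢ = 1.684.
Both exceed 1, so a two-phase solution exists.
Let ψ = V/F and solve Σ zᵢ(Kᵢ−1)/(1+ψ(Kᵢ−1)) = 0.
Iterate (Newton) starting at ψ = 0.5:
  ψ = 0.500: g = 0.0027, g' = -1.047 → ψ = 0.503
Converged at ψ = 0.503.

two-phase, V/F = 0.503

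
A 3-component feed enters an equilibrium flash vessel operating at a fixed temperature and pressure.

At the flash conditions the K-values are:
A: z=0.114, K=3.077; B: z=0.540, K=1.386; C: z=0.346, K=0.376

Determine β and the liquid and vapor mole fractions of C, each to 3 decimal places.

Newton iteration, β⁰ = 0.5:
  β = 0.500: g = -0.0229, g' = -0.459 → β = 0.450
Converged at β = 0.450.
Compositions from xᵢ = zᵢ/(1+β(Kᵢ−1)), yᵢ = Kᵢxᵢ:
  A: x = 0.059, y = 0.181
  B: x = 0.460, y = 0.638
  C: x = 0.481, y = 0.181

β = 0.450, x_C = 0.481, y_C = 0.181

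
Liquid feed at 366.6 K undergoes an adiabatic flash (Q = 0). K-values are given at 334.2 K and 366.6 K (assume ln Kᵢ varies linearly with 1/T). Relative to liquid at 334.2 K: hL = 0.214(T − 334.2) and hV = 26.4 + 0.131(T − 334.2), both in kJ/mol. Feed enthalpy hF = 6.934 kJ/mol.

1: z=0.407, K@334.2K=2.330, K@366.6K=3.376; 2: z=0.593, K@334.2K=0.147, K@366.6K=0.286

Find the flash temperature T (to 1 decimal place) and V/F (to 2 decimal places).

Adiabatic flash: solve Rachford–Rice at each trial T, then check hF = ψ·hV(T) + (1−ψ)·hL(T).
  T = 334.2 K: K = (2.330, 0.147), RR gives ψ = 0.031, H_out = 0.826 kJ/mol
  T = 366.6 K: K = (3.376, 0.286), RR gives ψ = 0.320, H_out = 14.532 kJ/mol
  T = 350.4 K: K = (2.829, 0.208), RR gives ψ = 0.190, H_out = 8.222 kJ/mol
  T = 342.3 K: K = (2.573, 0.176), RR gives ψ = 0.117, H_out = 4.738 kJ/mol
  T = 346.4 K: K = (2.701, 0.192), RR gives ψ = 0.155, H_out = 6.543 kJ/mol
  T = 348.4 K: K = (2.765, 0.200), RR gives ψ = 0.173, H_out = 7.391 kJ/mol
Linear interpolation between T = 346.4 (H_out = 6.543) and T = 348.4 (H_out = 7.391) on hF = 6.934 gives T ≈ 347.3 K, at which ψ = 0.16.

T = 347.3 K, V/F = 0.16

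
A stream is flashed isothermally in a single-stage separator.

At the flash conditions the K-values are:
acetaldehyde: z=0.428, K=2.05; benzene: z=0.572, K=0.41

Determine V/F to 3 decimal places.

Material balance + equilibrium reduce to Σ zᵢ(Kᵢ−1)/(1+V/F(Kᵢ−1)) = 0.
Check two-phase: ΣzᵢKᵢ = 1.112 > 1 and Σzᵢ/Kᵢ = 1.604 > 1, so g(0) = 0.112 > 0 and g(1) = -0.604 < 0.
Iterate (Newton) starting at V/F = 0.5:
  V/F = 0.500: g = -0.1840, g' = -0.604 → V/F = 0.195
  V/F = 0.195: g = -0.0084, g' = -0.579 → V/F = 0.181
Converged at V/F = 0.181.

V/F = 0.181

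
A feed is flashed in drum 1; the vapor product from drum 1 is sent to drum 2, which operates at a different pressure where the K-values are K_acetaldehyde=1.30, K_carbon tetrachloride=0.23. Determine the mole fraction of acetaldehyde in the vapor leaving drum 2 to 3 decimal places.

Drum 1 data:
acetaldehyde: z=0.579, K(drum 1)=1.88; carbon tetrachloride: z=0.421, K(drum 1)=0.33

y_acetaldehyde (drum 2) = 0.936

Drum 1:
Let ψ₁ = V/F and solve Σ zᵢ(Kᵢ−1)/(1+ψ₁(Kᵢ−1)) = 0.
g(0) = ΣzᵢKᵢ − 1 = 0.227 and g(1) = 1 − Σzᵢ/Kᵢ = -0.584, so a root lies in (0, 1).
Newton–Raphson from ψ₁ = 0.33:
  ψ₁ = 0.330: g = 0.0327, g' = -0.581 → ψ₁ = 0.386
Converged at ψ₁ = 0.386.
Drum-1 compositions:
  acetaldehyde: x = 0.432, y = 0.813
  carbon tetrachloride: x = 0.568, y = 0.187
Drum-2 feed = drum-1 vapor: z₂ = (0.8126, 0.1874).
Drum 2:
Material balance + equilibrium reduce to Σ zᵢ(Kᵢ−1)/(1+ψ₂(Kᵢ−1)) = 0.
Check two-phase: ΣzᵢKᵢ = 1.100 > 1 and Σzᵢ/Kᵢ = 1.440 > 1, so g(0) = 0.100 > 0 and g(1) = -0.440 < 0.
Newton–Raphson from ψ₂ = 0.4:
  ψ₂ = 0.400: g = 0.0092, g' = -0.290 → ψ₂ = 0.432
  ψ₂ = 0.432: g = -0.0003, g' = -0.307 → ψ₂ = 0.431
Converged at ψ₂ = 0.431.
  acetaldehyde: x = 0.720, y = 0.936
  carbon tetrachloride: x = 0.280, y = 0.064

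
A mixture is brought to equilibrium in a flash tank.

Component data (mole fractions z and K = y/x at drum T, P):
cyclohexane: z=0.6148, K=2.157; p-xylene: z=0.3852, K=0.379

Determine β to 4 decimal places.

Let β = V/F and solve Σ zᵢ(Kᵢ−1)/(1+β(Kᵢ−1)) = 0.
Feasibility: ΣzᵢKᵢ = 1.4721, Σzᵢ/Kᵢ = 1.3014 — both > 1, two phases present.
Newton–Raphson from β = 0.6:
  β = 0.6000: g = 0.03859, g' = -0.6641 → β = 0.6581
  β = 0.6581: g = -0.00070, g' = -0.6901 → β = 0.6571
Converged at β = 0.6571.

β = 0.6571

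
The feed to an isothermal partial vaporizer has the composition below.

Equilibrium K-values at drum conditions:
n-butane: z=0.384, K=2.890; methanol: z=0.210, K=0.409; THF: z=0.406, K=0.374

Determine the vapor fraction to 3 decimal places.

ψ = 0.299

Newton iteration, ψ⁰ = 0.5:
  ψ = 0.500: g = -0.1730, g' = -0.847 → ψ = 0.296
  ψ = 0.296: g = 0.0031, g' = -0.912 → ψ = 0.299
Converged at ψ = 0.299.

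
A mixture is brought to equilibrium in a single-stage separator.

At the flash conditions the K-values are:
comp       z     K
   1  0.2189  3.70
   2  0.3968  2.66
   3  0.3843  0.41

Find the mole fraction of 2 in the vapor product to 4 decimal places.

y_2 = 0.4386

Newton iteration, V/F⁰ = 0.59:
  V/F = 0.5900: g = 0.21289, g' = -0.8312 → V/F = 0.8461
  V/F = 0.8461: g = 0.00111, g' = -0.8705 → V/F = 0.8474
Converged at V/F = 0.8474.
Compositions from xᵢ = zᵢ/(1+V/F(Kᵢ−1)), yᵢ = Kᵢxᵢ:
  1: x = 0.0666, y = 0.2463
  2: x = 0.1649, y = 0.4386
  3: x = 0.7686, y = 0.3151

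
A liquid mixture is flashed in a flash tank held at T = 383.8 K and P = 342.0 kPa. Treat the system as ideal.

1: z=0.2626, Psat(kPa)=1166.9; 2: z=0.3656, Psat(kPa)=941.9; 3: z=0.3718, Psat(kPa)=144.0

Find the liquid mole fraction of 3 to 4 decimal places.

x_3 = 0.7752

Raoult's law: Kᵢ = Pᵢˢᵃᵗ/P = Pᵢˢᵃᵗ/342.0.
  K_1 = 1166.9/342.0 = 3.411988, K_2 = 941.9/342.0 = 2.754094, K_3 = 144.0/342.0 = 0.421053
Material balance + equilibrium reduce to Σ zᵢ(Kᵢ−1)/(1+V/F(Kᵢ−1)) = 0.
Check two-phase: ΣzᵢKᵢ = 2.0594 > 1 and Σzᵢ/Kᵢ = 1.0927 > 1, so g(0) = 1.0594 > 0 and g(1) = -0.0927 < 0.
Iterate (Newton) starting at V/F = 0.51:
  V/F = 0.5100: g = 0.31707, g' = -0.8715 → V/F = 0.8738
  V/F = 0.8738: g = 0.02137, g' = -0.8440 → V/F = 0.8991
  V/F = 0.8991: g = -0.00024, g' = -0.8637 → V/F = 0.8989
Converged at V/F = 0.8989.
Compositions from xᵢ = zᵢ/(1+V/F(Kᵢ−1)), yᵢ = Kᵢxᵢ:
  1: x = 0.0829, y = 0.2828
  2: x = 0.1419, y = 0.3908
  3: x = 0.7752, y = 0.3264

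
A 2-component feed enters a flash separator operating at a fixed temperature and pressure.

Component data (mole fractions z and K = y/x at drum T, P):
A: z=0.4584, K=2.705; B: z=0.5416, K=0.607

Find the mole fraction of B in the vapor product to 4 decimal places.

Binary case is linear: z₁(K₁−1)(1+ψ(K₂−1)) + z₂(K₂−1)(1+ψ(K₁−1)) = 0
⇒ ψ = [z₁(K₁−1)+z₂(K₂−1)] / [−(K₁−1)(K₂−1)] = 0.56872/0.67007 = 0.8488
Compositions from xᵢ = zᵢ/(1+ψ(Kᵢ−1)), yᵢ = Kᵢxᵢ:
  A: x = 0.1873, y = 0.5067
  B: x = 0.8127, y = 0.4933

y_B = 0.4933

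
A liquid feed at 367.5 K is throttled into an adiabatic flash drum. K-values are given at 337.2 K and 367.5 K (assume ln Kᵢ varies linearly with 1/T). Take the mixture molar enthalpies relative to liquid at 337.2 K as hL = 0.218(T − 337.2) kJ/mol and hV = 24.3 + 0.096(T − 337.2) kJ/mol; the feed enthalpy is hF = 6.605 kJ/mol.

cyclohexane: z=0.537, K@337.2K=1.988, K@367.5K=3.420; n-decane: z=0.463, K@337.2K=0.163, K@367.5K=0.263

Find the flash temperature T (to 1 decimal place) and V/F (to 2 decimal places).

T = 340.9 K, V/F = 0.24

Adiabatic flash: solve Rachford–Rice at each trial T, then check hF = ψ·hV(T) + (1−ψ)·hL(T).
  T = 337.2 K: K = (1.988, 0.163), RR gives ψ = 0.173, H_out = 4.203 kJ/mol
  T = 367.5 K: K = (3.420, 0.263), RR gives ψ = 0.537, H_out = 17.676 kJ/mol
  T = 352.4 K: K = (2.640, 0.209), RR gives ψ = 0.397, H_out = 12.223 kJ/mol
  T = 344.8 K: K = (2.298, 0.185), RR gives ψ = 0.302, H_out = 8.726 kJ/mol
  T = 341.0 K: K = (2.139, 0.174), RR gives ψ = 0.244, H_out = 6.636 kJ/mol
  T = 339.1 K: K = (2.063, 0.168), RR gives ψ = 0.210, H_out = 5.469 kJ/mol
Linear interpolation between T = 339.1 (H_out = 5.469) and T = 341.0 (H_out = 6.636) on hF = 6.605 gives T ≈ 340.9 K, at which ψ = 0.24.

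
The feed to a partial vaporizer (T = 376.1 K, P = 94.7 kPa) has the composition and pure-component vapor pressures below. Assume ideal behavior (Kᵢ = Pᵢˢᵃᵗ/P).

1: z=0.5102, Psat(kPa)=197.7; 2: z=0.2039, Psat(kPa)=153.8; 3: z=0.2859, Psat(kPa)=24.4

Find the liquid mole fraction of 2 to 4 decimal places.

Raoult's law: Kᵢ = Pᵢˢᵃᵗ/P = Pᵢˢᵃᵗ/94.7.
  K_1 = 197.7/94.7 = 2.087645, K_2 = 153.8/94.7 = 1.624076, K_3 = 24.4/94.7 = 0.257656
Newton iteration, V/F⁰ = 0.68:
  V/F = 0.6800: g = -0.02025, g' = -0.8811 → V/F = 0.6570
  V/F = 0.6570: g = -0.00042, g' = -0.8456 → V/F = 0.6565
Converged at V/F = 0.6565.
Compositions from xᵢ = zᵢ/(1+V/F(Kᵢ−1)), yᵢ = Kᵢxᵢ:
  1: x = 0.2977, y = 0.6214
  2: x = 0.1446, y = 0.2349
  3: x = 0.5577, y = 0.1437

x_2 = 0.1446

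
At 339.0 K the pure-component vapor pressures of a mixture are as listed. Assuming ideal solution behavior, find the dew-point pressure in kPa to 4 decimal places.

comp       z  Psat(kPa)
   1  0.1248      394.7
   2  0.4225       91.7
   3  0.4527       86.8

Pdew = 98.6286 kPa

At the dew point ψ → 1, so Σzᵢ/Kᵢ = 1 with Kᵢ = Pᵢˢᵃᵗ/P ⇒ 1/P = Σzᵢ/Pᵢˢᵃᵗ.
1/P = 0.1248/394.7 + 0.4225/91.7 + 0.4527/86.8 = 0.0101390 ⇒ P = 98.6286 kPa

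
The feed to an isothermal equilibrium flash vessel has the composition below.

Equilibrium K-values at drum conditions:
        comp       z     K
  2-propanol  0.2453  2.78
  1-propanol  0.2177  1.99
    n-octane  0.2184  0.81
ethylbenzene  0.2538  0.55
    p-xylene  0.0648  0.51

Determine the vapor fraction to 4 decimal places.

Newton–Raphson from ψ = 0.69:
  ψ = 0.6900: g = 0.06264, g' = -0.3859 → ψ = 0.8523
  ψ = 0.8523: g = 0.00105, g' = -0.3778 → ψ = 0.8551
Converged at ψ = 0.8551.

ψ = 0.8551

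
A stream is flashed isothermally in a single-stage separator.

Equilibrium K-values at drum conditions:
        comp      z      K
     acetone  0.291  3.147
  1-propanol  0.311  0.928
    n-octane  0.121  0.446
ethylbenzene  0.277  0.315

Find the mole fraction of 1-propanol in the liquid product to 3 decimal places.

Let β = V/F and solve Σ zᵢ(Kᵢ−1)/(1+β(Kᵢ−1)) = 0.
g(0) = ΣzᵢKᵢ − 1 = 0.346 and g(1) = 1 − Σzᵢ/Kᵢ = -0.578, so a root lies in (0, 1).
Newton–Raphson from β = 0.52:
  β = 0.520: g = -0.1169, g' = -0.688 → β = 0.350
  β = 0.350: g = 0.0010, g' = -0.721 → β = 0.351
Converged at β = 0.351.
Compositions from xᵢ = zᵢ/(1+β(Kᵢ−1)), yᵢ = Kᵢxᵢ:
  acetone: x = 0.166, y = 0.522
  1-propanol: x = 0.319, y = 0.296
  n-octane: x = 0.150, y = 0.067
  ethylbenzene: x = 0.365, y = 0.115

x_1-propanol = 0.319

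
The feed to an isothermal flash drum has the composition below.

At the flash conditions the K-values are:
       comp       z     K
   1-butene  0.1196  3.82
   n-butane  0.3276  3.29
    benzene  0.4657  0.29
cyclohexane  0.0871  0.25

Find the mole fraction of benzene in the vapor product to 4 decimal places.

Material balance + equilibrium reduce to Σ zᵢ(Kᵢ−1)/(1+V/F(Kᵢ−1)) = 0.
g(0) = ΣzᵢKᵢ − 1 = 0.6915 and g(1) = 1 − Σzᵢ/Kᵢ = -1.0851, so a root lies in (0, 1).
Iterate (Newton) starting at V/F = 0.5:
  V/F = 0.5000: g = -0.12746, g' = -1.2269 → V/F = 0.3961
  V/F = 0.3961: g = -0.00027, g' = -1.2381 → V/F = 0.3959
Converged at V/F = 0.3959.
Compositions from xᵢ = zᵢ/(1+V/F(Kᵢ−1)), yᵢ = Kᵢxᵢ:
  1-butene: x = 0.0565, y = 0.2159
  n-butane: x = 0.1718, y = 0.5653
  benzene: x = 0.6478, y = 0.1879
  cyclohexane: x = 0.1239, y = 0.0310

y_benzene = 0.1879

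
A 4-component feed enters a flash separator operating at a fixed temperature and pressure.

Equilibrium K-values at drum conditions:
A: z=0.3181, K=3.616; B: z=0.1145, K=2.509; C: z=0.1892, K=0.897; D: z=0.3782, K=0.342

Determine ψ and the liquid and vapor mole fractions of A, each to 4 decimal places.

Let ψ = V/F and solve Σ zᵢ(Kᵢ−1)/(1+ψ(Kᵢ−1)) = 0.
Feasibility: ΣzᵢKᵢ = 1.7366, Σzᵢ/Kᵢ = 1.4504 — both > 1, two phases present.
Iterate (Newton) starting at ψ = 0.5:
  ψ = 0.5000: g = 0.06761, g' = -0.8593 → ψ = 0.5787
  ψ = 0.5787: g = 0.00066, g' = -0.8481 → ψ = 0.5795
Converged at ψ = 0.5795.
Compositions from xᵢ = zᵢ/(1+ψ(Kᵢ−1)), yᵢ = Kᵢxᵢ:
  A: x = 0.1264, y = 0.4572
  B: x = 0.0611, y = 0.1533
  C: x = 0.2012, y = 0.1805
  D: x = 0.6113, y = 0.2091

ψ = 0.5795, x_A = 0.1264, y_A = 0.4572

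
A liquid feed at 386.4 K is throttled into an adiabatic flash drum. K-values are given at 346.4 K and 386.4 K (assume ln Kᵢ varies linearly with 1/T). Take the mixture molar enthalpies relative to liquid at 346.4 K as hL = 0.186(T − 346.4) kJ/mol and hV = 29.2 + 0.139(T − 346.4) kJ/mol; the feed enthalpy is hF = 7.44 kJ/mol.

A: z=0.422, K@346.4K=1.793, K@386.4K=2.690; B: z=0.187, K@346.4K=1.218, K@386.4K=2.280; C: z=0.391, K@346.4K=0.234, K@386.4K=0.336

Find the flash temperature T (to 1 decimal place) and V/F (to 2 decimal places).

T = 350.2 K, V/F = 0.23

Adiabatic flash: solve Rachford–Rice at each trial T, then check hF = ψ·hV(T) + (1−ψ)·hL(T).
  T = 346.4 K: K = (1.793, 1.218, 0.234), RR gives ψ = 0.150, H_out = 4.389 kJ/mol
  T = 386.4 K: K = (2.690, 2.280, 0.336), RR gives ψ = 0.665, H_out = 25.613 kJ/mol
  T = 366.4 K: K = (2.221, 1.695, 0.283), RR gives ψ = 0.473, H_out = 17.100 kJ/mol
  T = 356.4 K: K = (2.001, 1.444, 0.258), RR gives ψ = 0.339, H_out = 11.602 kJ/mol
  T = 351.4 K: K = (1.896, 1.328, 0.246), RR gives ψ = 0.254, H_out = 8.278 kJ/mol
  T = 348.9 K: K = (1.844, 1.272, 0.240), RR gives ψ = 0.205, H_out = 6.416 kJ/mol
  T = 350.1 K: K = (1.869, 1.299, 0.243), RR gives ψ = 0.229, H_out = 7.329 kJ/mol
  T = 350.8 K: K = (1.883, 1.314, 0.244), RR gives ψ = 0.242, H_out = 7.845 kJ/mol
  T = 350.5 K: K = (1.877, 1.307, 0.244), RR gives ψ = 0.237, H_out = 7.625 kJ/mol
Linear interpolation between T = 350.1 (H_out = 7.329) and T = 350.5 (H_out = 7.625) on hF = 7.44 gives T ≈ 350.2 K, at which ψ = 0.23.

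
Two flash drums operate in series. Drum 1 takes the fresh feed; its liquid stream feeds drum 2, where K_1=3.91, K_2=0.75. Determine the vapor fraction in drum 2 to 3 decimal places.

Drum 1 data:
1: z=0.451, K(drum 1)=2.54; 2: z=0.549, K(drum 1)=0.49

V/F (drum 2) = 0.737

Drum 1:
Material balance + equilibrium reduce to Σ zᵢ(Kᵢ−1)/(1+ψ₁(Kᵢ−1)) = 0.
Check two-phase: ΣzᵢKᵢ = 1.415 > 1 and Σzᵢ/Kᵢ = 1.298 > 1, so g(0) = 0.415 > 0 and g(1) = -0.298 < 0.
Newton iteration, ψ₁⁰ = 0.5:
  ψ₁ = 0.500: g = 0.0166, g' = -0.599 → ψ₁ = 0.528
Converged at ψ₁ = 0.528.
Drum-1 compositions:
  1: x = 0.249, y = 0.632
  2: x = 0.751, y = 0.368
Drum-2 feed = drum-1 liquid: z₂ = (0.2488, 0.7512).
Drum 2:
Material balance + equilibrium reduce to Σ zᵢ(Kᵢ−1)/(1+ψ₂(Kᵢ−1)) = 0.
Check two-phase: ΣzᵢKᵢ = 1.536 > 1 and Σzᵢ/Kᵢ = 1.065 > 1, so g(0) = 0.536 > 0 and g(1) = -0.065 < 0.
Binary case is linear: z₁(K₁−1)(1+ψ₂(K₂−1)) + z₂(K₂−1)(1+ψ₂(K₁−1)) = 0
⇒ ψ₂ = [z₁(K₁−1)+z₂(K₂−1)] / [−(K₁−1)(K₂−1)] = 0.5361/0.7275 = 0.737
  1: x = 0.079, y = 0.309
  2: x = 0.921, y = 0.691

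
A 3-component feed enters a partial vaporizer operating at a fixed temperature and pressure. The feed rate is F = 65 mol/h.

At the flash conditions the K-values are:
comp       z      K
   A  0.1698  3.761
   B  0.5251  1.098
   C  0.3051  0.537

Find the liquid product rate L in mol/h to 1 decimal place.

L = 19.7 mol/h

Material balance + equilibrium reduce to Σ zᵢ(Kᵢ−1)/(1+V/F(Kᵢ−1)) = 0.
Check two-phase: ΣzᵢKᵢ = 1.3790 > 1 and Σzᵢ/Kᵢ = 1.0915 > 1, so g(0) = 0.3790 > 0 and g(1) = -0.0915 < 0.
Newton–Raphson from V/F = 0.5:
  V/F = 0.5000: g = 0.06218, g' = -0.3437 → V/F = 0.6809
  V/F = 0.6809: g = 0.00473, g' = -0.3000 → V/F = 0.6967
Converged at V/F = 0.6967.
Then V = V/F·F = 0.6967·65 = 45.3 mol/h and L = F − V = 19.7 mol/h.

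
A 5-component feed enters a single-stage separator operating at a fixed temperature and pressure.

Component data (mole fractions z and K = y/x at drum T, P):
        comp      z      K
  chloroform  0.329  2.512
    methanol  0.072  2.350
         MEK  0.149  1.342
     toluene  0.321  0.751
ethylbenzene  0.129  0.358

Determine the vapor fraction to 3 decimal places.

Let ψ = V/F and solve Σ zᵢ(Kᵢ−1)/(1+ψ(Kᵢ−1)) = 0.
Check two-phase: ΣzᵢKᵢ = 1.483 > 1 and Σzᵢ/Kᵢ = 1.060 > 1, so g(0) = 0.483 > 0 and g(1) = -0.060 < 0.
Newton iteration, ψ⁰ = 0.5:
  ψ = 0.500: g = 0.1716, g' = -0.445 → ψ = 0.886
  ψ = 0.886: g = 0.0015, g' = -0.493 → ψ = 0.889
Converged at ψ = 0.889.

ψ = 0.889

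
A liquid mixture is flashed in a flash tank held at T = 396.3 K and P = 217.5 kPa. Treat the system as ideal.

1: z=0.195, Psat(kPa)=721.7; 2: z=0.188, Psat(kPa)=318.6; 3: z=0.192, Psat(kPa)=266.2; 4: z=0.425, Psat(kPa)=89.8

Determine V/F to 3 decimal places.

Raoult's law: Kᵢ = Pᵢˢᵃᵗ/P = Pᵢˢᵃᵗ/217.5.
  K_1 = 721.7/217.5 = 3.31816, K_2 = 318.6/217.5 = 1.46483, K_3 = 266.2/217.5 = 1.22391, K_4 = 89.8/217.5 = 0.41287
Rachford–Rice: g(V/F) = Σ zᵢ(Kᵢ−1)/(1+V/F(Kᵢ−1)) = 0.
g(0) = ΣzᵢKᵢ − 1 = 0.333 and g(1) = 1 − Σzᵢ/Kᵢ = -0.373, so a root lies in (0, 1).
Iterate (Newton) starting at V/F = 0.39:
  V/F = 0.390: g = 0.0273, g' = -0.573 → V/F = 0.438
Converged at V/F = 0.438.

V/F = 0.438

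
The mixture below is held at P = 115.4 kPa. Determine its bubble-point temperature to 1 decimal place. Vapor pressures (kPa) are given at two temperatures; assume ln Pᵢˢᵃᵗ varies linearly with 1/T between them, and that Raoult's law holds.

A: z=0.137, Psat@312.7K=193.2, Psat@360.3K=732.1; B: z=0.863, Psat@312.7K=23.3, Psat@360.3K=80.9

Bubble-point temperature: ΣzᵢPᵢˢᵃᵗ(T) = P. Interpolate ln Pᵢˢᵃᵗ = aᵢ + bᵢ/T.
  T = 312.7 K: ΣzᵢPᵢˢᵃᵗ = 46.58 kPa
  T = 360.3 K: ΣzᵢPᵢˢᵃᵗ = 170.11 kPa
  T = 336.5 K: ΣzᵢPᵢˢᵃᵗ = 93.16 kPa
  T = 348.4 K: ΣzᵢPᵢˢᵃᵗ = 127.19 kPa
  T = 342.4 K: ΣzᵢPᵢˢᵃᵗ = 109.00 kPa
  T = 345.4 K: ΣzᵢPᵢˢᵃᵗ = 117.82 kPa
  T = 343.9 K: ΣzᵢPᵢˢᵃᵗ = 113.35 kPa
Interpolating between 343.9 K and 345.4 K gives T ≈ 344.6 K.

T = 344.6 K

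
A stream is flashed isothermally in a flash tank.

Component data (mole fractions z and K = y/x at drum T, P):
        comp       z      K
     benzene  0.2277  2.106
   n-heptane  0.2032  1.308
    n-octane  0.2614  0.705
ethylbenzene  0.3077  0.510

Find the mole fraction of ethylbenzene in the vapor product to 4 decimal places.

Material balance + equilibrium reduce to Σ zᵢ(Kᵢ−1)/(1+V/F(Kᵢ−1)) = 0.
Feasibility: ΣzᵢKᵢ = 1.0865, Σzᵢ/Kᵢ = 1.2376 — both > 1, two phases present.
Iterate (Newton) starting at V/F = 0.48:
  V/F = 0.4800: g = -0.06794, g' = -0.2907 → V/F = 0.2462
  V/F = 0.2462: g = 0.00149, g' = -0.3107 → V/F = 0.2510
Converged at V/F = 0.2510.
Compositions from xᵢ = zᵢ/(1+V/F(Kᵢ−1)), yᵢ = Kᵢxᵢ:
  benzene: x = 0.1782, y = 0.3753
  n-heptane: x = 0.1886, y = 0.2467
  n-octane: x = 0.2823, y = 0.1990
  ethylbenzene: x = 0.3509, y = 0.1789

y_ethylbenzene = 0.1789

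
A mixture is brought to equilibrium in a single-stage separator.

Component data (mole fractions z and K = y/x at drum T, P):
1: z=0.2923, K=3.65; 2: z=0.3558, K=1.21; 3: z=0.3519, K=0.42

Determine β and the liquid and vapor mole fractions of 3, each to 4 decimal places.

Let β = V/F and solve Σ zᵢ(Kᵢ−1)/(1+β(Kᵢ−1)) = 0.
Feasibility: ΣzᵢKᵢ = 1.6452, Σzᵢ/Kᵢ = 1.2120 — both > 1, two phases present.
Iterate (Newton) starting at β = 0.5:
  β = 0.5000: g = 0.11331, g' = -0.6274 → β = 0.6806
  β = 0.6806: g = 0.00444, g' = -0.5963 → β = 0.6881
Converged at β = 0.6880.
Compositions from xᵢ = zᵢ/(1+β(Kᵢ−1)), yᵢ = Kᵢxᵢ:
  1: x = 0.1035, y = 0.3779
  2: x = 0.3109, y = 0.3762
  3: x = 0.5856, y = 0.2459

β = 0.6880, x_3 = 0.5856, y_3 = 0.2459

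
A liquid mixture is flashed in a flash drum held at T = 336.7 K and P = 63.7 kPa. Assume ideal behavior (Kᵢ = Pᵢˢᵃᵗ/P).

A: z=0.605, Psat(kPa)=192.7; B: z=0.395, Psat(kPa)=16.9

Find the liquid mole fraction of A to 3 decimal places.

x_A = 0.266

Raoult's law: Kᵢ = Pᵢˢᵃᵗ/P = Pᵢˢᵃᵗ/63.7.
  K_A = 192.7/63.7 = 3.02512, K_B = 16.9/63.7 = 0.26531
Rachford–Rice: g(V/F) = Σ zᵢ(Kᵢ−1)/(1+V/F(Kᵢ−1)) = 0.
g(0) = ΣzᵢKᵢ − 1 = 0.935 and g(1) = 1 − Σzᵢ/Kᵢ = -0.689, so a root lies in (0, 1).
Binary case is linear: z₁(K₁−1)(1+V/F(K₂−1)) + z₂(K₂−1)(1+V/F(K₁−1)) = 0
⇒ V/F = [z₁(K₁−1)+z₂(K₂−1)] / [−(K₁−1)(K₂−1)] = 0.9350/1.4878 = 0.628
Compositions from xᵢ = zᵢ/(1+V/F(Kᵢ−1)), yᵢ = Kᵢxᵢ:
  A: x = 0.266, y = 0.805
  B: x = 0.734, y = 0.195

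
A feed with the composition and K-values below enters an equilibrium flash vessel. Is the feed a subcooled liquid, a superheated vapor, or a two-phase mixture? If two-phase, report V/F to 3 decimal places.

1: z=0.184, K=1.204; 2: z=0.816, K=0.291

subcooled liquid

ΣzᵢKᵢ = 0.459; Σzᵢ/Kᵢ = 2.957.
Since ΣzᵢKᵢ < 1 the mixture is below its bubble point — single liquid phase.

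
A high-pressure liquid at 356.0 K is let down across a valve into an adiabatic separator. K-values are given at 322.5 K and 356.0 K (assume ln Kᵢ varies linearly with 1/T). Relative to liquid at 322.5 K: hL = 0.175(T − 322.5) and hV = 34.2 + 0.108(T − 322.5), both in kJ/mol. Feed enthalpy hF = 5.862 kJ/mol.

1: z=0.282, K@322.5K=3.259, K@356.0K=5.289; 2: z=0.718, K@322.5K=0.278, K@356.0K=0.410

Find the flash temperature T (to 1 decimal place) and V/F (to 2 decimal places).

T = 329.9 K, V/F = 0.14

Adiabatic flash: solve Rachford–Rice at each trial T, then check hF = ψ·hV(T) + (1−ψ)·hL(T).
  T = 322.5 K: K = (3.259, 0.278), RR gives ψ = 0.073, H_out = 2.488 kJ/mol
  T = 356.0 K: K = (5.289, 0.410), RR gives ψ = 0.311, H_out = 15.787 kJ/mol
  T = 339.2 K: K = (4.199, 0.341), RR gives ψ = 0.203, H_out = 9.646 kJ/mol
  T = 330.9 K: K = (3.714, 0.309), RR gives ψ = 0.143, H_out = 6.292 kJ/mol
  T = 326.7 K: K = (3.482, 0.293), RR gives ψ = 0.110, H_out = 4.454 kJ/mol
  T = 328.8 K: K = (3.597, 0.301), RR gives ψ = 0.127, H_out = 5.388 kJ/mol
Linear interpolation between T = 328.8 (H_out = 5.388) and T = 330.9 (H_out = 6.292) on hF = 5.862 gives T ≈ 329.9 K, at which ψ = 0.14.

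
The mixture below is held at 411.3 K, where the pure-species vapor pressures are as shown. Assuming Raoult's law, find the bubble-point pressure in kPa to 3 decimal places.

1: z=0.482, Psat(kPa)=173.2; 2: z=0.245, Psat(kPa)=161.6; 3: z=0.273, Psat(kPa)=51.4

At the bubble point ψ → 0, so ΣzᵢKᵢ = 1 with Kᵢ = Pᵢˢᵃᵗ/P ⇒ P = ΣzᵢPᵢˢᵃᵗ.
P = 0.482·173.2 + 0.245·161.6 + 0.273·51.4 = 137.107 kPa

Pbub = 137.107 kPa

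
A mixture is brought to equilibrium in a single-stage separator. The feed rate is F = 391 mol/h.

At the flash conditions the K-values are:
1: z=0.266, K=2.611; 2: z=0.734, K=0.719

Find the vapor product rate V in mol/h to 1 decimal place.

V = 192.0 mol/h

Let ψ = V/F and solve Σ zᵢ(Kᵢ−1)/(1+ψ(Kᵢ−1)) = 0.
Feasibility: ΣzᵢKᵢ = 1.222, Σzᵢ/Kᵢ = 1.123 — both > 1, two phases present.
Iterate (Newton) starting at ψ = 0.5:
  ψ = 0.500: g = -0.0026, g' = -0.290 → ψ = 0.491
Converged at ψ = 0.491.
Then V = ψ·F = 0.4910·391 = 192.0 mol/h and L = F − V = 199.0 mol/h.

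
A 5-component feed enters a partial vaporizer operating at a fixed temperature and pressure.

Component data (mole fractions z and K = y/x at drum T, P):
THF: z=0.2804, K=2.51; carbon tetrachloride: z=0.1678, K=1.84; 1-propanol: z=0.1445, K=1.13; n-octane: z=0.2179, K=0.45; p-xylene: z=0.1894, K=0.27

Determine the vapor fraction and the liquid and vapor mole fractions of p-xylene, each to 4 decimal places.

ψ = 0.4610, x_p-xylene = 0.2855, y_p-xylene = 0.0771

Let ψ = V/F and solve Σ zᵢ(Kᵢ−1)/(1+ψ(Kᵢ−1)) = 0.
Feasibility: ΣzᵢKᵢ = 1.3250, Σzᵢ/Kᵢ = 1.5165 — both > 1, two phases present.
Newton iteration, ψ⁰ = 0.5:
  ψ = 0.5000: g = -0.02488, g' = -0.6442 → ψ = 0.4614
  ψ = 0.4614: g = -0.00022, g' = -0.6336 → ψ = 0.4610
Converged at ψ = 0.4610.
Compositions from xᵢ = zᵢ/(1+ψ(Kᵢ−1)), yᵢ = Kᵢxᵢ:
  THF: x = 0.1653, y = 0.4149
  carbon tetrachloride: x = 0.1210, y = 0.2226
  1-propanol: x = 0.1363, y = 0.1541
  n-octane: x = 0.2919, y = 0.1314
  p-xylene: x = 0.2855, y = 0.0771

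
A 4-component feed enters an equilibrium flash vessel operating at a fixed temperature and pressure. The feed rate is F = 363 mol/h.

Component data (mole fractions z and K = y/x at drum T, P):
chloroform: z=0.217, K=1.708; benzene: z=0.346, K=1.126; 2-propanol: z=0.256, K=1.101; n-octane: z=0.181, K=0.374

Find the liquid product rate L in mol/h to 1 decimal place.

Material balance + equilibrium reduce to Σ zᵢ(Kᵢ−1)/(1+ψ(Kᵢ−1)) = 0.
Check two-phase: ΣzᵢKᵢ = 1.110 > 1 and Σzᵢ/Kᵢ = 1.151 > 1, so g(0) = 0.110 > 0 and g(1) = -0.151 < 0.
Iterate (Newton) starting at ψ = 0.36:
  ψ = 0.360: g = 0.0428, g' = -0.195 → ψ = 0.580
  ψ = 0.580: g = -0.0039, g' = -0.237 → ψ = 0.563
Converged at ψ = 0.563.
Then V = ψ·F = 0.5632·363 = 204.4 mol/h and L = F − V = 158.6 mol/h.

L = 158.6 mol/h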